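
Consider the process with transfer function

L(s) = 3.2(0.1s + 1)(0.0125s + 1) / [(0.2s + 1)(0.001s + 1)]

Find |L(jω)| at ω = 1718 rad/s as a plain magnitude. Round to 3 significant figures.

At ω = 1718 rad/s:
zero (1 + j1718·0.1) = 1 + j171.8 → |·| ≈ 171.8, ∠ ≈ 89.67°
zero (1 + j1718·0.0125) = 1 + j21.475 → |·| ≈ 21.498, ∠ ≈ 87.33°
pole (1 + j1718·0.2) = 1 + j343.6 → |·| ≈ 343.6, ∠ ≈ 89.83°
pole (1 + j1718·0.001) = 1 + j1.718 → |·| ≈ 1.9878, ∠ ≈ 59.80°
|L| = 3.2 · 171.8 · 21.498 / (343.6 · 1.9878) ≈ 17.304

17.3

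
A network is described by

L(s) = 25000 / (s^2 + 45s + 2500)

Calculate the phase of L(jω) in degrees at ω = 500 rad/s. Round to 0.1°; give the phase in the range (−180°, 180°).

At s = jω = j500:
quadratic: (j500)² + 45·j500 + 2500 = -247500 + j22500 → |·| ≈ 2.4852e+05, ∠ ≈ 174.81°
∠L = 0.00° − 174.81° = -174.81°

-174.8°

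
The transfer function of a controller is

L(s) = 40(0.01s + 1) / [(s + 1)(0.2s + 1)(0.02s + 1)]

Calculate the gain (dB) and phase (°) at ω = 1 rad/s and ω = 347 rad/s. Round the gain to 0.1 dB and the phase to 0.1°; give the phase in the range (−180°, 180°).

ω = 1: 28.9 dB, -56.9°; ω = 347: -61.4 dB, 173.1°

At ω = 1 rad/s:
zero (1 + j1·0.01) = 1 + j0.01 → |·| ≈ 1, ∠ ≈ 0.57°
pole (1 + j1·1) = 1 + j1 → |·| ≈ 1.4142, ∠ ≈ 45.00°
pole (1 + j1·0.2) = 1 + j0.2 → |·| ≈ 1.0198, ∠ ≈ 11.31°
pole (1 + j1·0.02) = 1 + j0.02 → |·| ≈ 1.0002, ∠ ≈ 1.15°
|L| = 40 · 1 / (1.4142 · 1.0198 · 1.0002) ≈ 27.73
Gain = 20 log₁₀(27.73) ≈ 28.86 dB
∠L = (0.57°) − (45.00° + 11.31° + 1.15°) = -56.89°

At ω = 347 rad/s:
zero (1 + j347·0.01) = 1 + j3.47 → |·| ≈ 3.6112, ∠ ≈ 73.92°
pole (1 + j347·1) = 1 + j347 → |·| ≈ 347, ∠ ≈ 89.83°
pole (1 + j347·0.2) = 1 + j69.4 → |·| ≈ 69.407, ∠ ≈ 89.17°
pole (1 + j347·0.02) = 1 + j6.94 → |·| ≈ 7.0117, ∠ ≈ 81.80°
|L| = 40 · 3.6112 / (347 · 69.407 · 7.0117) ≈ 0.00085537
Gain = 20 log₁₀(0.00085537) ≈ -61.36 dB
∠L = (73.92°) − (89.83° + 89.17° + 81.80°) = -186.88° ≡ 173.12° (principal value)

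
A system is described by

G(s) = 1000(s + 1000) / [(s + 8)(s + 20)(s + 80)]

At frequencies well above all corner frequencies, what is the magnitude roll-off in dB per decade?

Each pole contributes −20 dB/decade at high frequency; each zero contributes +20 dB/decade.
Net: 1 zero(s) − 3 pole(s) → -40 dB/decade.

-40 dB/decade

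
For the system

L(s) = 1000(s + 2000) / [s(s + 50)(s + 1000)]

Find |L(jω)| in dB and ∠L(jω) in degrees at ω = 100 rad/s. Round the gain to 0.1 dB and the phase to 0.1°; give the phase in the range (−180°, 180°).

-15.0 dB, -156.3°

At s = jω = j100:
zero (s+2000): 2000 + j100 → |·| = √(2000²+100²) = √4010000 ≈ 2002.5, ∠ = arctan(100/2000) ≈ 2.86°
pole (s+50): 50 + j100 → |·| = √(50²+100²) = √12500 ≈ 111.8, ∠ = arctan(100/50) ≈ 63.43°
pole (s+1000): 1000 + j100 → |·| = √(1000²+100²) = √1010000 ≈ 1005, ∠ = arctan(100/1000) ≈ 5.71°
pole at origin: |s| = 100, ∠ = 90.00° (in denominator)
|L| = 1000 · 2002.5 / 1.1236e+07 ≈ 0.17822
Gain = 20 log₁₀(0.17822) ≈ -14.98 dB
∠L = 2.86° − 159.14° = -156.28°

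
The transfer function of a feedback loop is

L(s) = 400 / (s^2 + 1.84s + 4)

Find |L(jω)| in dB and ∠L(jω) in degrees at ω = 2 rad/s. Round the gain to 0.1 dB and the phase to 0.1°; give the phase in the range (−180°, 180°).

At s = jω = j2:
quadratic: (j2)² + 1.84·j2 + 4 = 0 + j3.68 → |·| ≈ 3.68, ∠ ≈ 90.00°
|L| = 400 / 3.68 ≈ 108.7
Gain = 20 log₁₀(108.7) ≈ 40.72 dB
∠L = 0.00° − 90.00° = -90.00°

40.7 dB, -90.0°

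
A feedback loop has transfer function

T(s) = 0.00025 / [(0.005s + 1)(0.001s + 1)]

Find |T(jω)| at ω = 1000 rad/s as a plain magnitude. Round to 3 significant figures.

3.47e-05

At ω = 1000 rad/s:
pole (1 + j1000·0.005) = 1 + j5 → |·| ≈ 5.099, ∠ ≈ 78.69°
pole (1 + j1000·0.001) = 1 + j1 → |·| ≈ 1.4142, ∠ ≈ 45.00°
|T| = 0.00025 · 1 / (5.099 · 1.4142) ≈ 3.4669e-05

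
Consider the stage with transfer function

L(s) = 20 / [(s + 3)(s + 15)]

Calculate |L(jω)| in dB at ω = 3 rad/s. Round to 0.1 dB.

-10.2 dB

At s = jω = j3:
pole (s+3): 3 + j3 → |·| = √(3²+3²) = √18 ≈ 4.2426, ∠ = arctan(3/3) ≈ 45.00°
pole (s+15): 15 + j3 → |·| = √(15²+3²) = √234 ≈ 15.297, ∠ = arctan(3/15) ≈ 11.31°
|L| = 20 / 64.899 ≈ 0.30817
Gain = 20 log₁₀(0.30817) ≈ -10.22 dB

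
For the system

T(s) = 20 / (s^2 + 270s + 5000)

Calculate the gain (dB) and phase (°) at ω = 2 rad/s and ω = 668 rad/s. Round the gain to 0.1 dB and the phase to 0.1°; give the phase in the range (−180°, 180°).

Substitute s = j2:
Numerator: 20 = 20 + j0
Denominator: (j2)^2 + 270(j2) + 5000 = 4996 + j540
|N| = √(20² + 0²) ≈ 20, ∠N ≈ 0.00°
|D| = √(4996² + 540²) ≈ 5025.1, ∠D ≈ 6.17°
|T| = 20 / 5025.1 ≈ 0.00398
Gain = 20 log₁₀(0.00398) ≈ -48.00 dB
∠T = 0.00° − 6.17° = -6.17°

Substitute s = j668:
Numerator: 20 = 20 + j0
Denominator: (j668)^2 + 270(j668) + 5000 = -441224 + j180360
|N| = √(20² + 0²) ≈ 20, ∠N ≈ 0.00°
|D| = √(441224² + 180360²) ≈ 4.7666e+05, ∠D ≈ 157.77°
|T| = 20 / 4.7666e+05 ≈ 4.1959e-05
Gain = 20 log₁₀(4.1959e-05) ≈ -87.54 dB
∠T = 0.00° − 157.77° = -157.77°

ω = 2: -48.0 dB, -6.2°; ω = 668: -87.5 dB, -157.8°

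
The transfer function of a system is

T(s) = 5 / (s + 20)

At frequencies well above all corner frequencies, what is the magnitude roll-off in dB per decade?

-20 dB/decade

Each pole contributes −20 dB/decade at high frequency; each zero contributes +20 dB/decade.
Net: 0 zero(s) − 1 pole(s) → -20 dB/decade.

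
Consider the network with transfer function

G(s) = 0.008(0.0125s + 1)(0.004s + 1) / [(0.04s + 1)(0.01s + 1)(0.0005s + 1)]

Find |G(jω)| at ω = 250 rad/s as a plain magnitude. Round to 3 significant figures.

0.00136

At ω = 250 rad/s:
zero (1 + j250·0.0125) = 1 + j3.125 → |·| ≈ 3.2811, ∠ ≈ 72.26°
zero (1 + j250·0.004) = 1 + j1 → |·| ≈ 1.4142, ∠ ≈ 45.00°
pole (1 + j250·0.04) = 1 + j10 → |·| ≈ 10.05, ∠ ≈ 84.29°
pole (1 + j250·0.01) = 1 + j2.5 → |·| ≈ 2.6926, ∠ ≈ 68.20°
pole (1 + j250·0.0005) = 1 + j0.125 → |·| ≈ 1.0078, ∠ ≈ 7.13°
|G| = 0.008 · 3.2811 · 1.4142 / (10.05 · 2.6926 · 1.0078) ≈ 0.0013612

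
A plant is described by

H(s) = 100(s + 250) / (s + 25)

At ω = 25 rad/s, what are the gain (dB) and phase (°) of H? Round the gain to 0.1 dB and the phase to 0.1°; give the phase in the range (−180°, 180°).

At s = jω = j25:
zero (s+250): 250 + j25 → |·| = √(250²+25²) = √63125 ≈ 251.25, ∠ = arctan(25/250) ≈ 5.71°
pole (s+25): 25 + j25 → |·| = √(25²+25²) = √1250 ≈ 35.355, ∠ = arctan(25/25) ≈ 45.00°
|H| = 100 · 251.25 / 35.355 ≈ 710.65
Gain = 20 log₁₀(710.65) ≈ 57.03 dB
∠H = 5.71° − 45.00° = -39.29°

57.0 dB, -39.3°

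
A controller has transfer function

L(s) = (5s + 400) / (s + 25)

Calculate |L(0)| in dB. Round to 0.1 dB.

L(0) = 400 / 25 = 16
20 log₁₀(16) ≈ 24.08 dB

24.1 dB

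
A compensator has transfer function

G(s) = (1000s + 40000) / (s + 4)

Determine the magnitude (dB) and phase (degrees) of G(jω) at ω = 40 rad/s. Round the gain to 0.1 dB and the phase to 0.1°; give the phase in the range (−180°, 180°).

63.0 dB, -39.3°

Substitute s = j40:
Numerator: 1000(j40) + 40000 = 40000 + j40000
Denominator: (j40) + 4 = 4 + j40
|N| = √(40000² + 40000²) ≈ 56569, ∠N ≈ 45.00°
|D| = √(4² + 40²) ≈ 40.2, ∠D ≈ 84.29°
|G| = 56569 / 40.2 ≈ 1407.2
Gain = 20 log₁₀(1407.2) ≈ 62.97 dB
∠G = 45.00° − 84.29° = -39.29°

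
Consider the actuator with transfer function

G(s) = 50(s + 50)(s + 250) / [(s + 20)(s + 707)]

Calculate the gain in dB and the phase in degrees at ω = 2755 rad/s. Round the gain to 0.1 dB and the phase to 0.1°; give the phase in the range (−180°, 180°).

33.7 dB, 8.6°

At s = jω = j2755:
zero (s+50): 50 + j2755 → |·| = √(50²+2755²) = √7592525 ≈ 2755.5, ∠ = arctan(2755/50) ≈ 88.96°
zero (s+250): 250 + j2755 → |·| = √(250²+2755²) = √7652525 ≈ 2766.3, ∠ = arctan(2755/250) ≈ 84.81°
pole (s+20): 20 + j2755 → |·| = √(20²+2755²) = √7590425 ≈ 2755.1, ∠ = arctan(2755/20) ≈ 89.58°
pole (s+707): 707 + j2755 → |·| = √(707²+2755²) = √8089874 ≈ 2844.3, ∠ = arctan(2755/707) ≈ 75.61°
|G| = 50 · 7.6225e+06 / 7.8363e+06 ≈ 48.636
Gain = 20 log₁₀(48.636) ≈ 33.74 dB
∠G = 173.77° − 165.19° = 8.58°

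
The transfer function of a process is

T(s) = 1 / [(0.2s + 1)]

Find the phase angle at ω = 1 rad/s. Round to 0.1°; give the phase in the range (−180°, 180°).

At ω = 1 rad/s:
pole (1 + j1·0.2) = 1 + j0.2 → |·| ≈ 1.0198, ∠ ≈ 11.31°
∠T = (0°) − (11.31°) = -11.31°

-11.3°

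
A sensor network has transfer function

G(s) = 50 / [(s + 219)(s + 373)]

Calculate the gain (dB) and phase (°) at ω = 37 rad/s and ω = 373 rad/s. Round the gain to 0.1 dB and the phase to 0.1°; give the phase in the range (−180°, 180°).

ω = 37: -64.4 dB, -15.3°; ω = 373: -73.2 dB, -104.6°

At s = jω = j37:
pole (s+219): 219 + j37 → |·| = √(219²+37²) = √49330 ≈ 222.1, ∠ = arctan(37/219) ≈ 9.59°
pole (s+373): 373 + j37 → |·| = √(373²+37²) = √140498 ≈ 374.83, ∠ = arctan(37/373) ≈ 5.66°
|G| = 50 / 83250 ≈ 0.0006006
Gain = 20 log₁₀(0.0006006) ≈ -64.43 dB
∠G = 0.00° − 15.25° = -15.25°

At s = jω = j373:
pole (s+219): 219 + j373 → |·| = √(219²+373²) = √187090 ≈ 432.54, ∠ = arctan(373/219) ≈ 59.58°
pole (s+373): 373 + j373 → |·| = √(373²+373²) = √278258 ≈ 527.5, ∠ = arctan(373/373) ≈ 45.00°
|G| = 50 / 2.2816e+05 ≈ 0.00021914
Gain = 20 log₁₀(0.00021914) ≈ -73.19 dB
∠G = 0.00° − 104.58° = -104.58°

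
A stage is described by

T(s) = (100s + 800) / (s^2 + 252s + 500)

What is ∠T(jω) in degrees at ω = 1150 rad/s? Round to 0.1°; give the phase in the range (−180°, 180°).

Substitute s = j1150:
Numerator: 100(j1150) + 800 = 800 + j115000
Denominator: (j1150)^2 + 252(j1150) + 500 = -1322000 + j289800
|N| = √(800² + 115000²) ≈ 1.15e+05, ∠N ≈ 89.60°
|D| = √(1322000² + 289800²) ≈ 1.3534e+06, ∠D ≈ 167.64°
∠T = 89.60° − 167.64° = -78.04°

-78.0°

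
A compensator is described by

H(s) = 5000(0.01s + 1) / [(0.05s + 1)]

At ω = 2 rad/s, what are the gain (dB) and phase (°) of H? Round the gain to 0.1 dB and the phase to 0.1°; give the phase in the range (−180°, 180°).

At ω = 2 rad/s:
zero (1 + j2·0.01) = 1 + j0.02 → |·| ≈ 1.0002, ∠ ≈ 1.15°
pole (1 + j2·0.05) = 1 + j0.1 → |·| ≈ 1.005, ∠ ≈ 5.71°
|H| = 5000 · 1.0002 / (1.005) ≈ 4976.1
Gain = 20 log₁₀(4976.1) ≈ 73.94 dB
∠H = (1.15°) − (5.71°) = -4.56°

73.9 dB, -4.6°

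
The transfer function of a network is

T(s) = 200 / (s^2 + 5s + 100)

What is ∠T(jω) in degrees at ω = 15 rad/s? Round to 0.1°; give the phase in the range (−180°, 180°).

-149.0°

At s = jω = j15:
quadratic: (j15)² + 5·j15 + 100 = -125 + j75 → |·| ≈ 145.77, ∠ ≈ 149.04°
∠T = 0.00° − 149.04° = -149.04°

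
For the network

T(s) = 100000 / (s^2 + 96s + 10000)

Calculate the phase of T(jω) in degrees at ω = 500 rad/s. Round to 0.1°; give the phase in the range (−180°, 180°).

At s = jω = j500:
quadratic: (j500)² + 96·j500 + 10000 = -240000 + j48000 → |·| ≈ 2.4475e+05, ∠ ≈ 168.69°
∠T = 0.00° − 168.69° = -168.69°

-168.7°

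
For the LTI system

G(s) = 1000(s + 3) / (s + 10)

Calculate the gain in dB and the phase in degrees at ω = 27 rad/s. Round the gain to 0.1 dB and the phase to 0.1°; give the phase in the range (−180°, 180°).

59.5 dB, 14.0°

At s = jω = j27:
zero (s+3): 3 + j27 → |·| = √(3²+27²) = √738 ≈ 27.166, ∠ = arctan(27/3) ≈ 83.66°
pole (s+10): 10 + j27 → |·| = √(10²+27²) = √829 ≈ 28.792, ∠ = arctan(27/10) ≈ 69.68°
|G| = 1000 · 27.166 / 28.792 ≈ 943.53
Gain = 20 log₁₀(943.53) ≈ 59.50 dB
∠G = 83.66° − 69.68° = 13.98°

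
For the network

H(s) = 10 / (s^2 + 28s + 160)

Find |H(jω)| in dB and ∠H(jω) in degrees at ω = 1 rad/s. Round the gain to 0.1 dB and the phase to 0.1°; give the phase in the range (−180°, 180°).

Substitute s = j1:
Numerator: 10 = 10 + j0
Denominator: (j1)^2 + 28(j1) + 160 = 159 + j28
|N| = √(10² + 0²) ≈ 10, ∠N ≈ 0.00°
|D| = √(159² + 28²) ≈ 161.45, ∠D ≈ 9.99°
|H| = 10 / 161.45 ≈ 0.061939
Gain = 20 log₁₀(0.061939) ≈ -24.16 dB
∠H = 0.00° − 9.99° = -9.99°

-24.2 dB, -10.0°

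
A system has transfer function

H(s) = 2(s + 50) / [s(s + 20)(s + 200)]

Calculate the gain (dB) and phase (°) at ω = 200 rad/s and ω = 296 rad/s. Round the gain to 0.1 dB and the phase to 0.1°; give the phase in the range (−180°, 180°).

ω = 200: -88.8 dB, -143.3°; ω = 296: -94.4 dB, -151.7°

At s = jω = j200:
zero (s+50): 50 + j200 → |·| = √(50²+200²) = √42500 ≈ 206.16, ∠ = arctan(200/50) ≈ 75.96°
pole (s+20): 20 + j200 → |·| = √(20²+200²) = √40400 ≈ 201, ∠ = arctan(200/20) ≈ 84.29°
pole (s+200): 200 + j200 → |·| = √(200²+200²) = √80000 ≈ 282.84, ∠ = arctan(200/200) ≈ 45.00°
pole at origin: |s| = 200, ∠ = 90.00° (in denominator)
|H| = 2 · 206.16 / 1.137e+07 ≈ 3.6264e-05
Gain = 20 log₁₀(3.6264e-05) ≈ -88.81 dB
∠H = 75.96° − 219.29° = -143.33°

At s = jω = j296:
zero (s+50): 50 + j296 → |·| = √(50²+296²) = √90116 ≈ 300.19, ∠ = arctan(296/50) ≈ 80.41°
pole (s+20): 20 + j296 → |·| = √(20²+296²) = √88016 ≈ 296.67, ∠ = arctan(296/20) ≈ 86.13°
pole (s+200): 200 + j296 → |·| = √(200²+296²) = √127616 ≈ 357.23, ∠ = arctan(296/200) ≈ 55.95°
pole at origin: |s| = 296, ∠ = 90.00° (in denominator)
|H| = 2 · 300.19 / 3.137e+07 ≈ 1.9139e-05
Gain = 20 log₁₀(1.9139e-05) ≈ -94.36 dB
∠H = 80.41° − 232.08° = -151.67°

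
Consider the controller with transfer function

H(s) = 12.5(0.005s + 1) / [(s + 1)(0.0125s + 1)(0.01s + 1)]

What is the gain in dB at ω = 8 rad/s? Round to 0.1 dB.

3.7 dB

At ω = 8 rad/s:
zero (1 + j8·0.005) = 1 + j0.04 → |·| ≈ 1.0008, ∠ ≈ 2.29°
pole (1 + j8·1) = 1 + j8 → |·| ≈ 8.0623, ∠ ≈ 82.87°
pole (1 + j8·0.0125) = 1 + j0.1 → |·| ≈ 1.005, ∠ ≈ 5.71°
pole (1 + j8·0.01) = 1 + j0.08 → |·| ≈ 1.0032, ∠ ≈ 4.57°
|H| = 12.5 · 1.0008 / (8.0623 · 1.005 · 1.0032) ≈ 1.539
Gain = 20 log₁₀(1.539) ≈ 3.74 dB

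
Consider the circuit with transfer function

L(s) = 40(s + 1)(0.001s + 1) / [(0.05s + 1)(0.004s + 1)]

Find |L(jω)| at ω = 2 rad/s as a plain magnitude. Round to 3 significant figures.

At ω = 2 rad/s:
zero (1 + j2·1) = 1 + j2 → |·| ≈ 2.2361, ∠ ≈ 63.43°
zero (1 + j2·0.001) = 1 + j0.002 → |·| ≈ 1, ∠ ≈ 0.11°
pole (1 + j2·0.05) = 1 + j0.1 → |·| ≈ 1.005, ∠ ≈ 5.71°
pole (1 + j2·0.004) = 1 + j0.008 → |·| ≈ 1, ∠ ≈ 0.46°
|L| = 40 · 2.2361 · 1 / (1.005 · 1) ≈ 88.999

89.0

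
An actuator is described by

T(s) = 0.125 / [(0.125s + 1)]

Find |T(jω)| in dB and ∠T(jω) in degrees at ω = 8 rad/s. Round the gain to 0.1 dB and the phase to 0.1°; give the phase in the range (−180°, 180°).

At ω = 8 rad/s:
pole (1 + j8·0.125) = 1 + j1 → |·| ≈ 1.4142, ∠ ≈ 45.00°
|T| = 0.125 · 1 / (1.4142) ≈ 0.088389
Gain = 20 log₁₀(0.088389) ≈ -21.07 dB
∠T = (0°) − (45.00°) = -45.00°

-21.1 dB, -45.0°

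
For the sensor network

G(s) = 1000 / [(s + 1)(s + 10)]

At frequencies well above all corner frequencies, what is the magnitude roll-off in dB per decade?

Each pole contributes −20 dB/decade at high frequency; each zero contributes +20 dB/decade.
Net: 0 zero(s) − 2 pole(s) → -40 dB/decade.

-40 dB/decade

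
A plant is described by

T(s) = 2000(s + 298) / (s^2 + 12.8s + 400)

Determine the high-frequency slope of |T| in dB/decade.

-20 dB/decade

Each pole contributes −20 dB/decade at high frequency; each zero contributes +20 dB/decade.
Net: 1 zero(s) − 2 pole(s) → -20 dB/decade.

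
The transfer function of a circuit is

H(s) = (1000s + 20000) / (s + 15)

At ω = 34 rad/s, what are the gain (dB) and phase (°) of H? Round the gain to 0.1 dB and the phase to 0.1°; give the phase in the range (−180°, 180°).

60.5 dB, -6.7°

Substitute s = j34:
Numerator: 1000(j34) + 20000 = 20000 + j34000
Denominator: (j34) + 15 = 15 + j34
|N| = √(20000² + 34000²) ≈ 39446, ∠N ≈ 59.53°
|D| = √(15² + 34²) ≈ 37.162, ∠D ≈ 66.19°
|H| = 39446 / 37.162 ≈ 1061.5
Gain = 20 log₁₀(1061.5) ≈ 60.52 dB
∠H = 59.53° − 66.19° = -6.66°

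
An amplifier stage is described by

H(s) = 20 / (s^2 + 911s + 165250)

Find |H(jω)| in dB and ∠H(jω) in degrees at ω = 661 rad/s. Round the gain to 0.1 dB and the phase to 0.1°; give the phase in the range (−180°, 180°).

-90.4 dB, -114.3°

Substitute s = j661:
Numerator: 20 = 20 + j0
Denominator: (j661)^2 + 911(j661) + 165250 = -271671 + j602171
|N| = √(20² + 0²) ≈ 20, ∠N ≈ 0.00°
|D| = √(271671² + 602171²) ≈ 6.6062e+05, ∠D ≈ 114.28°
|H| = 20 / 6.6062e+05 ≈ 3.0275e-05
Gain = 20 log₁₀(3.0275e-05) ≈ -90.38 dB
∠H = 0.00° − 114.28° = -114.28°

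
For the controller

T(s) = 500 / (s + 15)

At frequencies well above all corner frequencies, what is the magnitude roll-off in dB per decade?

-20 dB/decade

Each pole contributes −20 dB/decade at high frequency; each zero contributes +20 dB/decade.
Net: 0 zero(s) − 1 pole(s) → -20 dB/decade.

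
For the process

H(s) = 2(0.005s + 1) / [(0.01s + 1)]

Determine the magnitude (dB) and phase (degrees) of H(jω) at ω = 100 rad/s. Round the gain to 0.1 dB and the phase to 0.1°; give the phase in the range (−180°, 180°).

4.0 dB, -18.4°

At ω = 100 rad/s:
zero (1 + j100·0.005) = 1 + j0.5 → |·| ≈ 1.118, ∠ ≈ 26.57°
pole (1 + j100·0.01) = 1 + j1 → |·| ≈ 1.4142, ∠ ≈ 45.00°
|H| = 2 · 1.118 / (1.4142) ≈ 1.5811
Gain = 20 log₁₀(1.5811) ≈ 3.98 dB
∠H = (26.57°) − (45.00°) = -18.43°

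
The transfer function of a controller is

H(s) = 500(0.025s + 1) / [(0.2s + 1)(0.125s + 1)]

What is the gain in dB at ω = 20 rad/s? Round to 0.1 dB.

At ω = 20 rad/s:
zero (1 + j20·0.025) = 1 + j0.5 → |·| ≈ 1.118, ∠ ≈ 26.57°
pole (1 + j20·0.2) = 1 + j4 → |·| ≈ 4.1231, ∠ ≈ 75.96°
pole (1 + j20·0.125) = 1 + j2.5 → |·| ≈ 2.6926, ∠ ≈ 68.20°
|H| = 500 · 1.118 / (4.1231 · 2.6926) ≈ 50.352
Gain = 20 log₁₀(50.352) ≈ 34.04 dB

34.0 dB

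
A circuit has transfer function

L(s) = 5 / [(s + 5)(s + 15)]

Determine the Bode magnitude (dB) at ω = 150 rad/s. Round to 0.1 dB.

At s = jω = j150:
pole (s+5): 5 + j150 → |·| = √(5²+150²) = √22525 ≈ 150.08, ∠ = arctan(150/5) ≈ 88.09°
pole (s+15): 15 + j150 → |·| = √(15²+150²) = √22725 ≈ 150.75, ∠ = arctan(150/15) ≈ 84.29°
|L| = 5 / 22625 ≈ 0.00022099
Gain = 20 log₁₀(0.00022099) ≈ -73.11 dB

-73.1 dB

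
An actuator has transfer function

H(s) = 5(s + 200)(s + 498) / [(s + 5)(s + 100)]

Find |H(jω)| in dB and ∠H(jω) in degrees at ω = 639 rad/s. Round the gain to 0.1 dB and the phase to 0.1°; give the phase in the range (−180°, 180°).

At s = jω = j639:
zero (s+200): 200 + j639 → |·| = √(200²+639²) = √448321 ≈ 669.57, ∠ = arctan(639/200) ≈ 72.62°
zero (s+498): 498 + j639 → |·| = √(498²+639²) = √656325 ≈ 810.14, ∠ = arctan(639/498) ≈ 52.07°
pole (s+5): 5 + j639 → |·| = √(5²+639²) = √408346 ≈ 639.02, ∠ = arctan(639/5) ≈ 89.55°
pole (s+100): 100 + j639 → |·| = √(100²+639²) = √418321 ≈ 646.78, ∠ = arctan(639/100) ≈ 81.11°
|H| = 5 · 5.4245e+05 / 4.1331e+05 ≈ 6.5623
Gain = 20 log₁₀(6.5623) ≈ 16.34 dB
∠H = 124.69° − 170.66° = -45.97°

16.3 dB, -46.0°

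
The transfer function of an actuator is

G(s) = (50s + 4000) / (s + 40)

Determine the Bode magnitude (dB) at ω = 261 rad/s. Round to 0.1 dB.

Substitute s = j261:
Numerator: 50(j261) + 4000 = 4000 + j13050
Denominator: (j261) + 40 = 40 + j261
|N| = √(4000² + 13050²) ≈ 13649, ∠N ≈ 72.96°
|D| = √(40² + 261²) ≈ 264.05, ∠D ≈ 81.29°
|G| = 13649 / 264.05 ≈ 51.691
Gain = 20 log₁₀(51.691) ≈ 34.27 dB

34.3 dB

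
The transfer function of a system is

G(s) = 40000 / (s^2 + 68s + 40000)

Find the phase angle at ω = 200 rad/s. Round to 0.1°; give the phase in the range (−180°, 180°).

At s = jω = j200:
quadratic: (j200)² + 68·j200 + 40000 = 0 + j13600 → |·| ≈ 13600, ∠ ≈ 90.00°
∠G = 0.00° − 90.00° = -90.00°

-90.0°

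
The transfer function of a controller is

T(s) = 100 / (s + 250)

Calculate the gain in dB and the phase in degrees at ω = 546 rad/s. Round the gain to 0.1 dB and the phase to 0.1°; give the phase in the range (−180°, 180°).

-15.6 dB, -65.4°

Substitute s = j546:
Numerator: 100 = 100 + j0
Denominator: (j546) + 250 = 250 + j546
|N| = √(100² + 0²) ≈ 100, ∠N ≈ 0.00°
|D| = √(250² + 546²) ≈ 600.51, ∠D ≈ 65.40°
|T| = 100 / 600.51 ≈ 0.16653
Gain = 20 log₁₀(0.16653) ≈ -15.57 dB
∠T = 0.00° − 65.40° = -65.40°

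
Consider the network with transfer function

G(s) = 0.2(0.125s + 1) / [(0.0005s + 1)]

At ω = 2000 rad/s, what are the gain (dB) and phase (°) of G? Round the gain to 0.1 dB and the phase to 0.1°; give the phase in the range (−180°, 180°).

31.0 dB, 44.8°

At ω = 2000 rad/s:
zero (1 + j2000·0.125) = 1 + j250 → |·| ≈ 250, ∠ ≈ 89.77°
pole (1 + j2000·0.0005) = 1 + j1 → |·| ≈ 1.4142, ∠ ≈ 45.00°
|G| = 0.2 · 250 / (1.4142) ≈ 35.356
Gain = 20 log₁₀(35.356) ≈ 30.97 dB
∠G = (89.77°) − (45.00°) = 44.77°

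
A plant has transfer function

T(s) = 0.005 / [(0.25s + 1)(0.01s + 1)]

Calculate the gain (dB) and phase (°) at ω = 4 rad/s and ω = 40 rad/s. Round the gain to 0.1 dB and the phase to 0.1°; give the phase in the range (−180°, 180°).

ω = 4: -49.0 dB, -47.3°; ω = 40: -66.7 dB, -106.1°

At ω = 4 rad/s:
pole (1 + j4·0.25) = 1 + j1 → |·| ≈ 1.4142, ∠ ≈ 45.00°
pole (1 + j4·0.01) = 1 + j0.04 → |·| ≈ 1.0008, ∠ ≈ 2.29°
|T| = 0.005 · 1 / (1.4142 · 1.0008) ≈ 0.0035327
Gain = 20 log₁₀(0.0035327) ≈ -49.04 dB
∠T = (0°) − (45.00° + 2.29°) = -47.29°

At ω = 40 rad/s:
pole (1 + j40·0.25) = 1 + j10 → |·| ≈ 10.05, ∠ ≈ 84.29°
pole (1 + j40·0.01) = 1 + j0.4 → |·| ≈ 1.077, ∠ ≈ 21.80°
|T| = 0.005 · 1 / (10.05 · 1.077) ≈ 0.00046194
Gain = 20 log₁₀(0.00046194) ≈ -66.71 dB
∠T = (0°) − (84.29° + 21.80°) = -106.09°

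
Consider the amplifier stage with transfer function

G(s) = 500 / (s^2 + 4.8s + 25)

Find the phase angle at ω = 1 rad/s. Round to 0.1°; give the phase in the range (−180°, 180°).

-11.3°

At s = jω = j1:
quadratic: (j1)² + 4.8·j1 + 25 = 24 + j4.8 → |·| ≈ 24.475, ∠ ≈ 11.31°
∠G = 0.00° − 11.31° = -11.31°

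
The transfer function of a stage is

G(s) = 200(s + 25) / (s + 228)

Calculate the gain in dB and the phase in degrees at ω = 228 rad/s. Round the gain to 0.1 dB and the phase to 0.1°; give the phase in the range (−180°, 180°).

At s = jω = j228:
zero (s+25): 25 + j228 → |·| = √(25²+228²) = √52609 ≈ 229.37, ∠ = arctan(228/25) ≈ 83.74°
pole (s+228): 228 + j228 → |·| = √(228²+228²) = √103968 ≈ 322.44, ∠ = arctan(228/228) ≈ 45.00°
|G| = 200 · 229.37 / 322.44 ≈ 142.27
Gain = 20 log₁₀(142.27) ≈ 43.06 dB
∠G = 83.74° − 45.00° = 38.74°

43.1 dB, 38.7°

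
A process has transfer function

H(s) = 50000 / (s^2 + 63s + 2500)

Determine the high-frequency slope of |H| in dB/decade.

-40 dB/decade

Each pole contributes −20 dB/decade at high frequency; each zero contributes +20 dB/decade.
Net: 0 zero(s) − 2 pole(s) → -40 dB/decade.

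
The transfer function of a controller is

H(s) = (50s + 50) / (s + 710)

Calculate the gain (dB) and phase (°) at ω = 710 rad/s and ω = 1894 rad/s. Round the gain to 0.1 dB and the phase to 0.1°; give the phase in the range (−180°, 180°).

ω = 710: 31.0 dB, 44.9°; ω = 1894: 33.4 dB, 20.5°

Substitute s = j710:
Numerator: 50(j710) + 50 = 50 + j35500
Denominator: (j710) + 710 = 710 + j710
|N| = √(50² + 35500²) ≈ 35500, ∠N ≈ 89.92°
|D| = √(710² + 710²) ≈ 1004.1, ∠D ≈ 45.00°
|H| = 35500 / 1004.1 ≈ 35.355
Gain = 20 log₁₀(35.355) ≈ 30.97 dB
∠H = 89.92° − 45.00° = 44.92°

Substitute s = j1894:
Numerator: 50(j1894) + 50 = 50 + j94700
Denominator: (j1894) + 710 = 710 + j1894
|N| = √(50² + 94700²) ≈ 94700, ∠N ≈ 89.97°
|D| = √(710² + 1894²) ≈ 2022.7, ∠D ≈ 69.45°
|H| = 94700 / 2022.7 ≈ 46.819
Gain = 20 log₁₀(46.819) ≈ 33.41 dB
∠H = 89.97° − 69.45° = 20.52°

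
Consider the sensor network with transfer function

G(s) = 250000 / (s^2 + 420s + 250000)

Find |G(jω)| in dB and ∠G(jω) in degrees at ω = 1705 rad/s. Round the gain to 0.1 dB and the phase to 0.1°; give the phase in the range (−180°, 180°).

-20.8 dB, -164.9°

At s = jω = j1705:
quadratic: (j1705)² + 420·j1705 + 250000 = -2657025 + j716100 → |·| ≈ 2.7518e+06, ∠ ≈ 164.92°
|G| = 250000 / 2.7518e+06 ≈ 0.09085
Gain = 20 log₁₀(0.09085) ≈ -20.83 dB
∠G = 0.00° − 164.92° = -164.92°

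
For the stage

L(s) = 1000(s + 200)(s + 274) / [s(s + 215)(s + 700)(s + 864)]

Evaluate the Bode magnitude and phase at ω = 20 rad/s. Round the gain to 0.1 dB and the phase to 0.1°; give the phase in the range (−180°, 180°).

At s = jω = j20:
zero (s+200): 200 + j20 → |·| = √(200²+20²) = √40400 ≈ 201, ∠ = arctan(20/200) ≈ 5.71°
zero (s+274): 274 + j20 → |·| = √(274²+20²) = √75476 ≈ 274.73, ∠ = arctan(20/274) ≈ 4.17°
pole (s+215): 215 + j20 → |·| = √(215²+20²) = √46625 ≈ 215.93, ∠ = arctan(20/215) ≈ 5.31°
pole (s+700): 700 + j20 → |·| = √(700²+20²) = √490400 ≈ 700.29, ∠ = arctan(20/700) ≈ 1.64°
pole (s+864): 864 + j20 → |·| = √(864²+20²) = √746896 ≈ 864.23, ∠ = arctan(20/864) ≈ 1.33°
pole at origin: |s| = 20, ∠ = 90.00° (in denominator)
|L| = 1000 · 55221 / 2.6137e+09 ≈ 0.021128
Gain = 20 log₁₀(0.021128) ≈ -33.50 dB
∠L = 9.88° − 98.28° = -88.40°

-33.5 dB, -88.4°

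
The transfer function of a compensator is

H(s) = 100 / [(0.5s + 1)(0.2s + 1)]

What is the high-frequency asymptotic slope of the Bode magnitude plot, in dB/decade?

-40 dB/decade

Each pole contributes −20 dB/decade at high frequency; each zero contributes +20 dB/decade.
Net: 0 zero(s) − 2 pole(s) → -40 dB/decade.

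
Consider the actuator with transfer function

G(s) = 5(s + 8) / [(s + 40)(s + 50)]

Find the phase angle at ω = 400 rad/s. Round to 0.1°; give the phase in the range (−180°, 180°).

At s = jω = j400:
zero (s+8): 8 + j400 → |·| = √(8²+400²) = √160064 ≈ 400.08, ∠ = arctan(400/8) ≈ 88.85°
pole (s+40): 40 + j400 → |·| = √(40²+400²) = √161600 ≈ 402, ∠ = arctan(400/40) ≈ 84.29°
pole (s+50): 50 + j400 → |·| = √(50²+400²) = √162500 ≈ 403.11, ∠ = arctan(400/50) ≈ 82.87°
∠G = 88.85° − 167.16° = -78.31°

-78.3°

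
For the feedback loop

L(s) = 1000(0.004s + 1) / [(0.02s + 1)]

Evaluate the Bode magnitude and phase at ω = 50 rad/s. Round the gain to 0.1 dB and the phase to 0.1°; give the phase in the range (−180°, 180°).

At ω = 50 rad/s:
zero (1 + j50·0.004) = 1 + j0.2 → |·| ≈ 1.0198, ∠ ≈ 11.31°
pole (1 + j50·0.02) = 1 + j1 → |·| ≈ 1.4142, ∠ ≈ 45.00°
|L| = 1000 · 1.0198 / (1.4142) ≈ 721.11
Gain = 20 log₁₀(721.11) ≈ 57.16 dB
∠L = (11.31°) − (45.00°) = -33.69°

57.2 dB, -33.7°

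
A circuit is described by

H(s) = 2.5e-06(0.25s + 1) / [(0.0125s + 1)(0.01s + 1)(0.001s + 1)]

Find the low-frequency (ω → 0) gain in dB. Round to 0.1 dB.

-112.0 dB

H(0) = 2.5e-06 · 1 / 1 = 2.5e-06
20 log₁₀(2.5e-06) ≈ -112.04 dB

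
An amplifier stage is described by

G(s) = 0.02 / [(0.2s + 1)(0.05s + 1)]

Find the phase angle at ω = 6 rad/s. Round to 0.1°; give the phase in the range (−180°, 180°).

At ω = 6 rad/s:
pole (1 + j6·0.2) = 1 + j1.2 → |·| ≈ 1.562, ∠ ≈ 50.19°
pole (1 + j6·0.05) = 1 + j0.3 → |·| ≈ 1.044, ∠ ≈ 16.70°
∠G = (0°) − (50.19° + 16.70°) = -66.89°

-66.9°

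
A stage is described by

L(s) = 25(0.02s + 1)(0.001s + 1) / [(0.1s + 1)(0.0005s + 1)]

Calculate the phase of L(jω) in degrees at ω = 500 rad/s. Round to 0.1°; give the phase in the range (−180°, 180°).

At ω = 500 rad/s:
zero (1 + j500·0.02) = 1 + j10 → |·| ≈ 10.05, ∠ ≈ 84.29°
zero (1 + j500·0.001) = 1 + j0.5 → |·| ≈ 1.118, ∠ ≈ 26.57°
pole (1 + j500·0.1) = 1 + j50 → |·| ≈ 50.01, ∠ ≈ 88.85°
pole (1 + j500·0.0005) = 1 + j0.25 → |·| ≈ 1.0308, ∠ ≈ 14.04°
∠L = (84.29° + 26.57°) − (88.85° + 14.04°) = 7.97°

8.0°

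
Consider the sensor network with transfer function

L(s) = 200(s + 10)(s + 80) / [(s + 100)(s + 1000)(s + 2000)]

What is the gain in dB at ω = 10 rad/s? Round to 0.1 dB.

At s = jω = j10:
zero (s+10): 10 + j10 → |·| = √(10²+10²) = √200 ≈ 14.142, ∠ = arctan(10/10) ≈ 45.00°
zero (s+80): 80 + j10 → |·| = √(80²+10²) = √6500 ≈ 80.623, ∠ = arctan(10/80) ≈ 7.13°
pole (s+100): 100 + j10 → |·| = √(100²+10²) = √10100 ≈ 100.5, ∠ = arctan(10/100) ≈ 5.71°
pole (s+1000): 1000 + j10 → |·| = √(1000²+10²) = √1000100 ≈ 1000, ∠ = arctan(10/1000) ≈ 0.57°
pole (s+2000): 2000 + j10 → |·| = √(2000²+10²) = √4000100 ≈ 2000, ∠ = arctan(10/2000) ≈ 0.29°
|L| = 200 · 1140.2 / 2.01e+08 ≈ 0.0011345
Gain = 20 log₁₀(0.0011345) ≈ -58.90 dB

-58.9 dB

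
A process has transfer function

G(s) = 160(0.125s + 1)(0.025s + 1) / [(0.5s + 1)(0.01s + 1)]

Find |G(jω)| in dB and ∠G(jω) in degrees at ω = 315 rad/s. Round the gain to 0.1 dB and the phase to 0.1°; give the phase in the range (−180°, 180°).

At ω = 315 rad/s:
zero (1 + j315·0.125) = 1 + j39.375 → |·| ≈ 39.388, ∠ ≈ 88.55°
zero (1 + j315·0.025) = 1 + j7.875 → |·| ≈ 7.9382, ∠ ≈ 82.76°
pole (1 + j315·0.5) = 1 + j157.5 → |·| ≈ 157.5, ∠ ≈ 89.64°
pole (1 + j315·0.01) = 1 + j3.15 → |·| ≈ 3.3049, ∠ ≈ 72.39°
|G| = 160 · 39.388 · 7.9382 / (157.5 · 3.3049) ≈ 96.11
Gain = 20 log₁₀(96.11) ≈ 39.66 dB
∠G = (88.55° + 82.76°) − (89.64° + 72.39°) = 9.28°

39.7 dB, 9.3°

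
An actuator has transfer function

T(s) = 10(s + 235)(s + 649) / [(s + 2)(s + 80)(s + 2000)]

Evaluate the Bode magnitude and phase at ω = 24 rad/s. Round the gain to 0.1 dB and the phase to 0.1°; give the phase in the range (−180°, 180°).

-8.4 dB, -94.7°

At s = jω = j24:
zero (s+235): 235 + j24 → |·| = √(235²+24²) = √55801 ≈ 236.22, ∠ = arctan(24/235) ≈ 5.83°
zero (s+649): 649 + j24 → |·| = √(649²+24²) = √421777 ≈ 649.44, ∠ = arctan(24/649) ≈ 2.12°
pole (s+2): 2 + j24 → |·| = √(2²+24²) = √580 ≈ 24.083, ∠ = arctan(24/2) ≈ 85.24°
pole (s+80): 80 + j24 → |·| = √(80²+24²) = √6976 ≈ 83.522, ∠ = arctan(24/80) ≈ 16.70°
pole (s+2000): 2000 + j24 → |·| = √(2000²+24²) = √4000576 ≈ 2000.1, ∠ = arctan(24/2000) ≈ 0.69°
|T| = 10 · 1.5341e+05 / 4.0231e+06 ≈ 0.38132
Gain = 20 log₁₀(0.38132) ≈ -8.37 dB
∠T = 7.95° − 102.63° = -94.68°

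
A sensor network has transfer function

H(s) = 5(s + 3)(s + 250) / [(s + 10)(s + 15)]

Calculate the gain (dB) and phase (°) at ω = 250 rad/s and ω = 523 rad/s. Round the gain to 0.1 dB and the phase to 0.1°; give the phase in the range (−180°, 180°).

ω = 250: 17.0 dB, -40.0°; ω = 523: 14.9 dB, -23.1°

At s = jω = j250:
zero (s+3): 3 + j250 → |·| = √(3²+250²) = √62509 ≈ 250.02, ∠ = arctan(250/3) ≈ 89.31°
zero (s+250): 250 + j250 → |·| = √(250²+250²) = √125000 ≈ 353.55, ∠ = arctan(250/250) ≈ 45.00°
pole (s+10): 10 + j250 → |·| = √(10²+250²) = √62600 ≈ 250.2, ∠ = arctan(250/10) ≈ 87.71°
pole (s+15): 15 + j250 → |·| = √(15²+250²) = √62725 ≈ 250.45, ∠ = arctan(250/15) ≈ 86.57°
|H| = 5 · 88395 / 62663 ≈ 7.0532
Gain = 20 log₁₀(7.0532) ≈ 16.97 dB
∠H = 134.31° − 174.28° = -39.97°

At s = jω = j523:
zero (s+3): 3 + j523 → |·| = √(3²+523²) = √273538 ≈ 523.01, ∠ = arctan(523/3) ≈ 89.67°
zero (s+250): 250 + j523 → |·| = √(250²+523²) = √336029 ≈ 579.68, ∠ = arctan(523/250) ≈ 64.45°
pole (s+10): 10 + j523 → |·| = √(10²+523²) = √273629 ≈ 523.1, ∠ = arctan(523/10) ≈ 88.90°
pole (s+15): 15 + j523 → |·| = √(15²+523²) = √273754 ≈ 523.22, ∠ = arctan(523/15) ≈ 88.36°
|H| = 5 · 3.0318e+05 / 2.737e+05 ≈ 5.5385
Gain = 20 log₁₀(5.5385) ≈ 14.87 dB
∠H = 154.12° − 177.26° = -23.14°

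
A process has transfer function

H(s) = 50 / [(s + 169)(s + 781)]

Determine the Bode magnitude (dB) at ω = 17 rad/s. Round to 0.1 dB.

At s = jω = j17:
pole (s+169): 169 + j17 → |·| = √(169²+17²) = √28850 ≈ 169.85, ∠ = arctan(17/169) ≈ 5.74°
pole (s+781): 781 + j17 → |·| = √(781²+17²) = √610250 ≈ 781.18, ∠ = arctan(17/781) ≈ 1.25°
|H| = 50 / 1.3268e+05 ≈ 0.00037685
Gain = 20 log₁₀(0.00037685) ≈ -68.48 dB

-68.5 dB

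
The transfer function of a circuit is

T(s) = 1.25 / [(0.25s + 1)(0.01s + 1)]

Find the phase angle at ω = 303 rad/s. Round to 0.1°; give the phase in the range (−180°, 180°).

At ω = 303 rad/s:
pole (1 + j303·0.25) = 1 + j75.75 → |·| ≈ 75.757, ∠ ≈ 89.24°
pole (1 + j303·0.01) = 1 + j3.03 → |·| ≈ 3.1908, ∠ ≈ 71.74°
∠T = (0°) − (89.24° + 71.74°) = -160.98°

-161.0°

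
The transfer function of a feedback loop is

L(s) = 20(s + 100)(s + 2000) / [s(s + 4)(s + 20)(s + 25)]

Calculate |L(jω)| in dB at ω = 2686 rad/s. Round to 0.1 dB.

-109.2 dB

At s = jω = j2686:
zero (s+100): 100 + j2686 → |·| = √(100²+2686²) = √7224596 ≈ 2687.9, ∠ = arctan(2686/100) ≈ 87.87°
zero (s+2000): 2000 + j2686 → |·| = √(2000²+2686²) = √11214596 ≈ 3348.8, ∠ = arctan(2686/2000) ≈ 53.33°
pole (s+4): 4 + j2686 → |·| = √(4²+2686²) = √7214612 ≈ 2686, ∠ = arctan(2686/4) ≈ 89.91°
pole (s+20): 20 + j2686 → |·| = √(20²+2686²) = √7214996 ≈ 2686.1, ∠ = arctan(2686/20) ≈ 89.57°
pole (s+25): 25 + j2686 → |·| = √(25²+2686²) = √7215221 ≈ 2686.1, ∠ = arctan(2686/25) ≈ 89.47°
pole at origin: |s| = 2686, ∠ = 90.00° (in denominator)
|L| = 20 · 9.0012e+06 / 5.2054e+13 ≈ 3.4584e-06
Gain = 20 log₁₀(3.4584e-06) ≈ -109.22 dB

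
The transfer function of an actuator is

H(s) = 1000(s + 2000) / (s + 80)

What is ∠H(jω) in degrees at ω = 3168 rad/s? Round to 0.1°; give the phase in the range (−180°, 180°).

-30.8°

At s = jω = j3168:
zero (s+2000): 2000 + j3168 → |·| = √(2000²+3168²) = √14036224 ≈ 3746.5, ∠ = arctan(3168/2000) ≈ 57.74°
pole (s+80): 80 + j3168 → |·| = √(80²+3168²) = √10042624 ≈ 3169, ∠ = arctan(3168/80) ≈ 88.55°
∠H = 57.74° − 88.55° = -30.81°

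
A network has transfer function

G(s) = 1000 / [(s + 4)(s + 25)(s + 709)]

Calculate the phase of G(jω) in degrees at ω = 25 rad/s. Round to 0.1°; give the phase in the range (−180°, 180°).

-127.9°

At s = jω = j25:
pole (s+4): 4 + j25 → |·| = √(4²+25²) = √641 ≈ 25.318, ∠ = arctan(25/4) ≈ 80.91°
pole (s+25): 25 + j25 → |·| = √(25²+25²) = √1250 ≈ 35.355, ∠ = arctan(25/25) ≈ 45.00°
pole (s+709): 709 + j25 → |·| = √(709²+25²) = √503306 ≈ 709.44, ∠ = arctan(25/709) ≈ 2.02°
∠G = 0.00° − 127.93° = -127.93°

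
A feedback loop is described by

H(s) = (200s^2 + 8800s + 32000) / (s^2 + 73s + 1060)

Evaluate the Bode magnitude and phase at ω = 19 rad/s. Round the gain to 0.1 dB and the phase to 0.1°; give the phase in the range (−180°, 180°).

40.9 dB, 40.3°

Substitute s = j19:
Numerator: 200(j19)^2 + 8800(j19) + 32000 = -40200 + j167200
Denominator: (j19)^2 + 73(j19) + 1060 = 699 + j1387
|N| = √(40200² + 167200²) ≈ 1.7196e+05, ∠N ≈ 103.52°
|D| = √(699² + 1387²) ≈ 1553.2, ∠D ≈ 63.25°
|H| = 1.7196e+05 / 1553.2 ≈ 110.71
Gain = 20 log₁₀(110.71) ≈ 40.88 dB
∠H = 103.52° − 63.25° = 40.27°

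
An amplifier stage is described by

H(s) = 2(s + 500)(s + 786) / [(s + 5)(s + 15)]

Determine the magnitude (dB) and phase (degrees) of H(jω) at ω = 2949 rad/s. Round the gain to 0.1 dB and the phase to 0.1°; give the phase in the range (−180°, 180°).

6.4 dB, -24.2°

At s = jω = j2949:
zero (s+500): 500 + j2949 → |·| = √(500²+2949²) = √8946601 ≈ 2991.1, ∠ = arctan(2949/500) ≈ 80.38°
zero (s+786): 786 + j2949 → |·| = √(786²+2949²) = √9314397 ≈ 3051.9, ∠ = arctan(2949/786) ≈ 75.08°
pole (s+5): 5 + j2949 → |·| = √(5²+2949²) = √8696626 ≈ 2949, ∠ = arctan(2949/5) ≈ 89.90°
pole (s+15): 15 + j2949 → |·| = √(15²+2949²) = √8696826 ≈ 2949, ∠ = arctan(2949/15) ≈ 89.71°
|H| = 2 · 9.1285e+06 / 8.6966e+06 ≈ 2.0993
Gain = 20 log₁₀(2.0993) ≈ 6.44 dB
∠H = 155.46° − 179.61° = -24.15°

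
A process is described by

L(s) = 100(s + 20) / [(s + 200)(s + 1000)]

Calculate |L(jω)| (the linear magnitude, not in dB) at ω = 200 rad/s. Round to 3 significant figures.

0.0697

At s = jω = j200:
zero (s+20): 20 + j200 → |·| = √(20²+200²) = √40400 ≈ 201, ∠ = arctan(200/20) ≈ 84.29°
pole (s+200): 200 + j200 → |·| = √(200²+200²) = √80000 ≈ 282.84, ∠ = arctan(200/200) ≈ 45.00°
pole (s+1000): 1000 + j200 → |·| = √(1000²+200²) = √1040000 ≈ 1019.8, ∠ = arctan(200/1000) ≈ 11.31°
|L| = 100 · 201 / 2.8844e+05 ≈ 0.069685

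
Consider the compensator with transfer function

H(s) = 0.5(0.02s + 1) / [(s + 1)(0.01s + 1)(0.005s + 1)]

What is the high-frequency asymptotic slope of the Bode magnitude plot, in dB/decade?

-40 dB/decade

Each pole contributes −20 dB/decade at high frequency; each zero contributes +20 dB/decade.
Net: 1 zero(s) − 3 pole(s) → -40 dB/decade.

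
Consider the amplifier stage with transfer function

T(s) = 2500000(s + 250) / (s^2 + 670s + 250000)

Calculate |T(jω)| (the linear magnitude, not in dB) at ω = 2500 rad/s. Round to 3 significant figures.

1.01e+03

At s = jω = j2500:
zero (s+250): 250 + j2500 → |·| = √(250²+2500²) = √6312500 ≈ 2512.5, ∠ = arctan(2500/250) ≈ 84.29°
quadratic: (j2500)² + 670·j2500 + 250000 = -6000000 + j1675000 → |·| ≈ 6.2294e+06, ∠ ≈ 164.40°
|T| = 2500000 · 2512.5 / 6.2294e+06 ≈ 1008.3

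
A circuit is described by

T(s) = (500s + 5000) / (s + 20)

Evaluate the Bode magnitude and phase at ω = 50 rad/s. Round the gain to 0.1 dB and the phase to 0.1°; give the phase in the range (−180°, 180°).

Substitute s = j50:
Numerator: 500(j50) + 5000 = 5000 + j25000
Denominator: (j50) + 20 = 20 + j50
|N| = √(5000² + 25000²) ≈ 25495, ∠N ≈ 78.69°
|D| = √(20² + 50²) ≈ 53.852, ∠D ≈ 68.20°
|T| = 25495 / 53.852 ≈ 473.43
Gain = 20 log₁₀(473.43) ≈ 53.51 dB
∠T = 78.69° − 68.20° = 10.49°

53.5 dB, 10.5°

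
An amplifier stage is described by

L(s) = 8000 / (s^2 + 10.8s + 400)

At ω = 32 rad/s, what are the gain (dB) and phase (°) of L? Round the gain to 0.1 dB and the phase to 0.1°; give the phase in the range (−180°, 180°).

At s = jω = j32:
quadratic: (j32)² + 10.8·j32 + 400 = -624 + j345.6 → |·| ≈ 713.31, ∠ ≈ 151.02°
|L| = 8000 / 713.31 ≈ 11.215
Gain = 20 log₁₀(11.215) ≈ 21.00 dB
∠L = 0.00° − 151.02° = -151.02°

21.0 dB, -151.0°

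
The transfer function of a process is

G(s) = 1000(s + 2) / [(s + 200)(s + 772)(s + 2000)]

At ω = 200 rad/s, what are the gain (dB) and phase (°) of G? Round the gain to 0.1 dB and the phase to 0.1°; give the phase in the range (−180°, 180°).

At s = jω = j200:
zero (s+2): 2 + j200 → |·| = √(2²+200²) = √40004 ≈ 200.01, ∠ = arctan(200/2) ≈ 89.43°
pole (s+200): 200 + j200 → |·| = √(200²+200²) = √80000 ≈ 282.84, ∠ = arctan(200/200) ≈ 45.00°
pole (s+772): 772 + j200 → |·| = √(772²+200²) = √635984 ≈ 797.49, ∠ = arctan(200/772) ≈ 14.52°
pole (s+2000): 2000 + j200 → |·| = √(2000²+200²) = √4040000 ≈ 2010, ∠ = arctan(200/2000) ≈ 5.71°
|G| = 1000 · 200.01 / 4.5338e+08 ≈ 0.00044115
Gain = 20 log₁₀(0.00044115) ≈ -67.11 dB
∠G = 89.43° − 65.23° = 24.20°

-67.1 dB, 24.2°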